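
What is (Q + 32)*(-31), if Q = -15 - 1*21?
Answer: 124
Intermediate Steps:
Q = -36 (Q = -15 - 21 = -36)
(Q + 32)*(-31) = (-36 + 32)*(-31) = -4*(-31) = 124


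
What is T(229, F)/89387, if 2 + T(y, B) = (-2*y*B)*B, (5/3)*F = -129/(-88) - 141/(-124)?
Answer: -104110327861/8315207797600 ≈ -0.012520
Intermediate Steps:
F = 21303/13640 (F = 3*(-129/(-88) - 141/(-124))/5 = 3*(-129*(-1/88) - 141*(-1/124))/5 = 3*(129/88 + 141/124)/5 = (⅗)*(7101/2728) = 21303/13640 ≈ 1.5618)
T(y, B) = -2 - 2*y*B² (T(y, B) = -2 + (-2*y*B)*B = -2 + (-2*B*y)*B = -2 - 2*y*B²)
T(229, F)/89387 = (-2 - 2*229*(21303/13640)²)/89387 = (-2 - 2*229*453817809/186049600)*(1/89387) = (-2 - 103924278261/93024800)*(1/89387) = -104110327861/93024800*1/89387 = -104110327861/8315207797600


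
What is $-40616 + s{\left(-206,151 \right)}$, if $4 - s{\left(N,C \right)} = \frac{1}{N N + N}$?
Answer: $- \frac{1715044761}{42230} \approx -40612.0$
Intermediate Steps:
$s{\left(N,C \right)} = 4 - \frac{1}{N + N^{2}}$ ($s{\left(N,C \right)} = 4 - \frac{1}{N N + N} = 4 - \frac{1}{N^{2} + N} = 4 - \frac{1}{N + N^{2}}$)
$-40616 + s{\left(-206,151 \right)} = -40616 + \frac{-1 + 4 \left(-206\right) + 4 \left(-206\right)^{2}}{\left(-206\right) \left(1 - 206\right)} = -40616 - \frac{-1 - 824 + 4 \cdot 42436}{206 \left(-205\right)} = -40616 - - \frac{-1 - 824 + 169744}{42230} = -40616 - \left(- \frac{1}{42230}\right) 168919 = -40616 + \frac{168919}{42230} = - \frac{1715044761}{42230}$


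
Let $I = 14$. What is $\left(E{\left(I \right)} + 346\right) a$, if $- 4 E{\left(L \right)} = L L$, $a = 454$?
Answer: $134838$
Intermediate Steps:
$E{\left(L \right)} = - \frac{L^{2}}{4}$ ($E{\left(L \right)} = - \frac{L L}{4} = - \frac{L^{2}}{4}$)
$\left(E{\left(I \right)} + 346\right) a = \left(- \frac{14^{2}}{4} + 346\right) 454 = \left(\left(- \frac{1}{4}\right) 196 + 346\right) 454 = \left(-49 + 346\right) 454 = 297 \cdot 454 = 134838$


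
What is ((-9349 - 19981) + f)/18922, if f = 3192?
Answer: -13069/9461 ≈ -1.3814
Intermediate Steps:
((-9349 - 19981) + f)/18922 = ((-9349 - 19981) + 3192)/18922 = (-29330 + 3192)*(1/18922) = -26138*1/18922 = -13069/9461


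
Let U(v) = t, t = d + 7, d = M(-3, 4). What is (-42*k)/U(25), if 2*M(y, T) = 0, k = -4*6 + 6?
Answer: 108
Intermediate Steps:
k = -18 (k = -24 + 6 = -18)
M(y, T) = 0 (M(y, T) = (½)*0 = 0)
d = 0
t = 7 (t = 0 + 7 = 7)
U(v) = 7
(-42*k)/U(25) = -42*(-18)/7 = 756*(⅐) = 108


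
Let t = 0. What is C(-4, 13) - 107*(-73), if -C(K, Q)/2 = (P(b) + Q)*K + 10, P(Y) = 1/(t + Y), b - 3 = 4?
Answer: 55273/7 ≈ 7896.1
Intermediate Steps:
b = 7 (b = 3 + 4 = 7)
P(Y) = 1/Y (P(Y) = 1/(0 + Y) = 1/Y)
C(K, Q) = -20 - 2*K*(⅐ + Q) (C(K, Q) = -2*((1/7 + Q)*K + 10) = -2*((⅐ + Q)*K + 10) = -2*(K*(⅐ + Q) + 10) = -2*(10 + K*(⅐ + Q)) = -20 - 2*K*(⅐ + Q))
C(-4, 13) - 107*(-73) = (-20 - 2/7*(-4) - 2*(-4)*13) - 107*(-73) = (-20 + 8/7 + 104) + 7811 = 596/7 + 7811 = 55273/7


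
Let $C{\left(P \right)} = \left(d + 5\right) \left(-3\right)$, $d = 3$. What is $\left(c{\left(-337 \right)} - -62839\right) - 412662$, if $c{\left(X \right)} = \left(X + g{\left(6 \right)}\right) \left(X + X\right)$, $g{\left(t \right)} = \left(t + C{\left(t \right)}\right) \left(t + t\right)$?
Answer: $22899$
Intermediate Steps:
$C{\left(P \right)} = -24$ ($C{\left(P \right)} = \left(3 + 5\right) \left(-3\right) = 8 \left(-3\right) = -24$)
$g{\left(t \right)} = 2 t \left(-24 + t\right)$ ($g{\left(t \right)} = \left(t - 24\right) \left(t + t\right) = \left(-24 + t\right) 2 t = 2 t \left(-24 + t\right)$)
$c{\left(X \right)} = 2 X \left(-216 + X\right)$ ($c{\left(X \right)} = \left(X + 2 \cdot 6 \left(-24 + 6\right)\right) \left(X + X\right) = \left(X + 2 \cdot 6 \left(-18\right)\right) 2 X = \left(X - 216\right) 2 X = \left(-216 + X\right) 2 X = 2 X \left(-216 + X\right)$)
$\left(c{\left(-337 \right)} - -62839\right) - 412662 = \left(2 \left(-337\right) \left(-216 - 337\right) - -62839\right) - 412662 = \left(2 \left(-337\right) \left(-553\right) + 62839\right) - 412662 = \left(372722 + 62839\right) - 412662 = 435561 - 412662 = 22899$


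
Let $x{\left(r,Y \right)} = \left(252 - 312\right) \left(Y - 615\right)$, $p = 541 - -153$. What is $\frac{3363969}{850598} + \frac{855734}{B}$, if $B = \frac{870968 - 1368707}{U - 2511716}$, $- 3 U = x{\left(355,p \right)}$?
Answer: $\frac{7909496084170653}{1832795662} \approx 4.3155 \cdot 10^{6}$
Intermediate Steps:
$p = 694$ ($p = 541 + 153 = 694$)
$x{\left(r,Y \right)} = 36900 - 60 Y$ ($x{\left(r,Y \right)} = - 60 \left(-615 + Y\right) = 36900 - 60 Y$)
$U = 1580$ ($U = - \frac{36900 - 41640}{3} = \left(- \frac{1}{3}\right) \left(-4740\right) = 1580$)
$B = \frac{165913}{836712}$ ($B = \frac{870968 - 1368707}{1580 - 2511716} = - \frac{497739}{-2510136} = \left(-497739\right) \left(- \frac{1}{2510136}\right) = \frac{165913}{836712} \approx 0.19829$)
$\frac{3363969}{850598} + \frac{855734}{B} = \frac{3363969}{850598} + \frac{855734}{\frac{165913}{836712}} = 3363969 \cdot \frac{1}{850598} + 855734 \cdot \frac{836712}{165913} = \frac{480567}{121514} + \frac{65091173328}{15083} = \frac{7909496084170653}{1832795662}$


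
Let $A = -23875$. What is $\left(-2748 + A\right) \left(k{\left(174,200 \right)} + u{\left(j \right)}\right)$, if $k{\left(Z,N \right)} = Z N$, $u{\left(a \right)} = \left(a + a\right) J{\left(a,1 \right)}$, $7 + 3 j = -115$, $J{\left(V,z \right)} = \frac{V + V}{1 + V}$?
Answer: $- \frac{329168475872}{357} \approx -9.2204 \cdot 10^{8}$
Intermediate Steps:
$J{\left(V,z \right)} = \frac{2 V}{1 + V}$
$j = - \frac{122}{3}$ ($j = - \frac{7}{3} + \frac{1}{3} \left(-115\right) = - \frac{7}{3} - \frac{115}{3} = - \frac{122}{3} \approx -40.667$)
$u{\left(a \right)} = \frac{4 a^{2}}{1 + a}$ ($u{\left(a \right)} = \left(a + a\right) \frac{2 a}{1 + a} = 2 a \frac{2 a}{1 + a} = \frac{4 a^{2}}{1 + a}$)
$k{\left(Z,N \right)} = N Z$
$\left(-2748 + A\right) \left(k{\left(174,200 \right)} + u{\left(j \right)}\right) = \left(-2748 - 23875\right) \left(200 \cdot 174 + \frac{4 \left(- \frac{122}{3}\right)^{2}}{1 - \frac{122}{3}}\right) = - 26623 \left(34800 + 4 \cdot \frac{14884}{9} \frac{1}{- \frac{119}{3}}\right) = - 26623 \left(34800 + 4 \cdot \frac{14884}{9} \left(- \frac{3}{119}\right)\right) = - 26623 \left(34800 - \frac{59536}{357}\right) = \left(-26623\right) \frac{12364064}{357} = - \frac{329168475872}{357}$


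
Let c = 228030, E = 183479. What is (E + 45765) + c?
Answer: 457274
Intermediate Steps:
(E + 45765) + c = (183479 + 45765) + 228030 = 229244 + 228030 = 457274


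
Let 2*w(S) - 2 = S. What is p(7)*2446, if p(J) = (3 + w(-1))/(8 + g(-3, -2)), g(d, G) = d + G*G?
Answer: 8561/9 ≈ 951.22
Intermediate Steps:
g(d, G) = d + G²
w(S) = 1 + S/2
p(J) = 7/18 (p(J) = (3 + (1 + (½)*(-1)))/(8 + (-3 + (-2)²)) = (3 + (1 - ½))/(8 + (-3 + 4)) = (3 + ½)/(8 + 1) = (7/2)/9 = (7/2)*(⅑) = 7/18)
p(7)*2446 = (7/18)*2446 = 8561/9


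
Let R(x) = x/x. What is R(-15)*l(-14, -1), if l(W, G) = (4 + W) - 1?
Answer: -11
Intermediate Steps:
R(x) = 1
l(W, G) = 3 + W
R(-15)*l(-14, -1) = 1*(3 - 14) = 1*(-11) = -11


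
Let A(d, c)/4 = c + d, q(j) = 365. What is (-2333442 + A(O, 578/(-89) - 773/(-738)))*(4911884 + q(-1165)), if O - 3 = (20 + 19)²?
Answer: -375458347912534480/32841 ≈ -1.1433e+13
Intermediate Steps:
O = 1524 (O = 3 + (20 + 19)² = 3 + 39² = 3 + 1521 = 1524)
A(d, c) = 4*c + 4*d (A(d, c) = 4*(c + d) = 4*c + 4*d)
(-2333442 + A(O, 578/(-89) - 773/(-738)))*(4911884 + q(-1165)) = (-2333442 + (4*(578/(-89) - 773/(-738)) + 4*1524))*(4911884 + 365) = (-2333442 + (4*(578*(-1/89) - 773*(-1/738)) + 6096))*4912249 = (-2333442 + (4*(-578/89 + 773/738) + 6096))*4912249 = (-2333442 + (4*(-357767/65682) + 6096))*4912249 = (-2333442 + (-715534/32841 + 6096))*4912249 = (-2333442 + 199483202/32841)*4912249 = -76433085520/32841*4912249 = -375458347912534480/32841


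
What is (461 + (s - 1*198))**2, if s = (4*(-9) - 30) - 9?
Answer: 35344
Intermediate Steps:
s = -75 (s = (-36 - 30) - 9 = -66 - 9 = -75)
(461 + (s - 1*198))**2 = (461 + (-75 - 1*198))**2 = (461 + (-75 - 198))**2 = (461 - 273)**2 = 188**2 = 35344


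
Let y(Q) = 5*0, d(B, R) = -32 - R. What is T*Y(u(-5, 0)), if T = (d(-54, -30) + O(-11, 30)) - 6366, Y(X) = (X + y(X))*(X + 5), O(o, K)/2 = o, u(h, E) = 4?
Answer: -230040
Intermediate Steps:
y(Q) = 0
O(o, K) = 2*o
Y(X) = X*(5 + X) (Y(X) = (X + 0)*(X + 5) = X*(5 + X))
T = -6390 (T = ((-32 - 1*(-30)) + 2*(-11)) - 6366 = ((-32 + 30) - 22) - 6366 = (-2 - 22) - 6366 = -24 - 6366 = -6390)
T*Y(u(-5, 0)) = -25560*(5 + 4) = -25560*9 = -6390*36 = -230040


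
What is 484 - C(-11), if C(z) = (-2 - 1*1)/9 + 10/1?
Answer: 1423/3 ≈ 474.33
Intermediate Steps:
C(z) = 29/3 (C(z) = (-2 - 1)*(⅑) + 10*1 = -3*⅑ + 10 = -⅓ + 10 = 29/3)
484 - C(-11) = 484 - 1*29/3 = 484 - 29/3 = 1423/3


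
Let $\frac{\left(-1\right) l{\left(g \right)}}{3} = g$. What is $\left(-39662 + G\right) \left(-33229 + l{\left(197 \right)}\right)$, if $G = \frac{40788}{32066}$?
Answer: $\frac{21505476886640}{16033} \approx 1.3413 \cdot 10^{9}$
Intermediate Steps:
$l{\left(g \right)} = - 3 g$
$G = \frac{20394}{16033}$ ($G = 40788 \cdot \frac{1}{32066} = \frac{20394}{16033} \approx 1.272$)
$\left(-39662 + G\right) \left(-33229 + l{\left(197 \right)}\right) = \left(-39662 + \frac{20394}{16033}\right) \left(-33229 - 591\right) = - \frac{635880452 \left(-33229 - 591\right)}{16033} = \left(- \frac{635880452}{16033}\right) \left(-33820\right) = \frac{21505476886640}{16033}$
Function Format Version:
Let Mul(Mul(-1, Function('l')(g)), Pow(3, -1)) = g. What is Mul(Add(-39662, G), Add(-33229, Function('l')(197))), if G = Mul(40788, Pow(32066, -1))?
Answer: Rational(21505476886640, 16033) ≈ 1.3413e+9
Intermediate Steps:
Function('l')(g) = Mul(-3, g)
G = Rational(20394, 16033) (G = Mul(40788, Rational(1, 32066)) = Rational(20394, 16033) ≈ 1.2720)
Mul(Add(-39662, G), Add(-33229, Function('l')(197))) = Mul(Add(-39662, Rational(20394, 16033)), Add(-33229, Mul(-3, 197))) = Mul(Rational(-635880452, 16033), Add(-33229, -591)) = Mul(Rational(-635880452, 16033), -33820) = Rational(21505476886640, 16033)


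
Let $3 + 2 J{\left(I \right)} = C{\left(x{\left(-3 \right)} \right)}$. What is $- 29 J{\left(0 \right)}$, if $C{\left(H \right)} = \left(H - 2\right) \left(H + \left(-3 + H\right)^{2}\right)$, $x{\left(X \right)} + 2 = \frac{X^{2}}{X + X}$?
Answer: $\frac{50141}{16} \approx 3133.8$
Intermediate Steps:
$x{\left(X \right)} = -2 + \frac{X}{2}$ ($x{\left(X \right)} = -2 + \frac{X^{2}}{X + X} = -2 + \frac{X^{2}}{2 X} = -2 + \frac{1}{2 X} X^{2} = -2 + \frac{X}{2}$)
$C{\left(H \right)} = \left(-2 + H\right) \left(H + \left(-3 + H\right)^{2}\right)$
$J{\left(I \right)} = - \frac{1729}{16}$ ($J{\left(I \right)} = - \frac{3}{2} + \frac{-18 + \left(-2 + \frac{1}{2} \left(-3\right)\right)^{3} - 7 \left(-2 + \frac{1}{2} \left(-3\right)\right)^{2} + 19 \left(-2 + \frac{1}{2} \left(-3\right)\right)}{2} = - \frac{3}{2} + \frac{-18 + \left(-2 - \frac{3}{2}\right)^{3} - 7 \left(-2 - \frac{3}{2}\right)^{2} + 19 \left(-2 - \frac{3}{2}\right)}{2} = - \frac{3}{2} + \frac{-18 + \left(- \frac{7}{2}\right)^{3} - 7 \left(- \frac{7}{2}\right)^{2} + 19 \left(- \frac{7}{2}\right)}{2} = - \frac{3}{2} + \frac{-18 - \frac{343}{8} - \frac{343}{4} - \frac{133}{2}}{2} = - \frac{3}{2} + \frac{1}{2} \left(- \frac{1705}{8}\right) = - \frac{3}{2} - \frac{1705}{16} = - \frac{1729}{16}$)
$- 29 J{\left(0 \right)} = \left(-29\right) \left(- \frac{1729}{16}\right) = \frac{50141}{16}$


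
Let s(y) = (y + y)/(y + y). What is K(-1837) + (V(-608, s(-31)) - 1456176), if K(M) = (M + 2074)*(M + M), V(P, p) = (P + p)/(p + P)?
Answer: -2326913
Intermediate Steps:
s(y) = 1 (s(y) = (2*y)/((2*y)) = (2*y)*(1/(2*y)) = 1)
V(P, p) = 1 (V(P, p) = (P + p)/(P + p) = 1)
K(M) = 2*M*(2074 + M) (K(M) = (2074 + M)*(2*M) = 2*M*(2074 + M))
K(-1837) + (V(-608, s(-31)) - 1456176) = 2*(-1837)*(2074 - 1837) + (1 - 1456176) = 2*(-1837)*237 - 1456175 = -870738 - 1456175 = -2326913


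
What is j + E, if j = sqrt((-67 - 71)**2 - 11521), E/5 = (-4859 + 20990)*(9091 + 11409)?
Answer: 1653427500 + sqrt(7523) ≈ 1.6534e+9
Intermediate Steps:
E = 1653427500 (E = 5*((-4859 + 20990)*(9091 + 11409)) = 5*(16131*20500) = 5*330685500 = 1653427500)
j = sqrt(7523) (j = sqrt((-138)**2 - 11521) = sqrt(19044 - 11521) = sqrt(7523) ≈ 86.735)
j + E = sqrt(7523) + 1653427500 = 1653427500 + sqrt(7523)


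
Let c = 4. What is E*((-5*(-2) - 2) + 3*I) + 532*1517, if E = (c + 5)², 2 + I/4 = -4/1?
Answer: 801860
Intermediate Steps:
I = -24 (I = -8 + 4*(-4/1) = -8 + 4*(-4*1) = -8 + 4*(-4) = -8 - 16 = -24)
E = 81 (E = (4 + 5)² = 9² = 81)
E*((-5*(-2) - 2) + 3*I) + 532*1517 = 81*((-5*(-2) - 2) + 3*(-24)) + 532*1517 = 81*((10 - 2) - 72) + 807044 = 81*(8 - 72) + 807044 = 81*(-64) + 807044 = -5184 + 807044 = 801860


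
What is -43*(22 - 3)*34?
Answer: -27778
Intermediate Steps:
-43*(22 - 3)*34 = -43*19*34 = -817*34 = -27778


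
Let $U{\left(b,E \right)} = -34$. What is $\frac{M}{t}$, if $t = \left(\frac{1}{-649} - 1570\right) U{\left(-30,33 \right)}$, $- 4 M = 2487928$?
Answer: $- \frac{201833159}{17321827} \approx -11.652$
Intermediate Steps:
$M = -621982$ ($M = \left(- \frac{1}{4}\right) 2487928 = -621982$)
$t = \frac{34643654}{649}$ ($t = \left(\frac{1}{-649} - 1570\right) \left(-34\right) = \left(- \frac{1}{649} - 1570\right) \left(-34\right) = \left(- \frac{1018931}{649}\right) \left(-34\right) = \frac{34643654}{649} \approx 53380.0$)
$\frac{M}{t} = - \frac{621982}{\frac{34643654}{649}} = \left(-621982\right) \frac{649}{34643654} = - \frac{201833159}{17321827}$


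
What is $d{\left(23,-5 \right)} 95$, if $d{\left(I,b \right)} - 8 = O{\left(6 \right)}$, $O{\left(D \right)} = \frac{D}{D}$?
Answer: $855$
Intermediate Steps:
$O{\left(D \right)} = 1$
$d{\left(I,b \right)} = 9$ ($d{\left(I,b \right)} = 8 + 1 = 9$)
$d{\left(23,-5 \right)} 95 = 9 \cdot 95 = 855$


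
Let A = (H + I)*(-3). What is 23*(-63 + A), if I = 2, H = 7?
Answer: -2070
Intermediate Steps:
A = -27 (A = (7 + 2)*(-3) = 9*(-3) = -27)
23*(-63 + A) = 23*(-63 - 27) = 23*(-90) = -2070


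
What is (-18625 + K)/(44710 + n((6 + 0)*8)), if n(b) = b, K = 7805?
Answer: -5410/22379 ≈ -0.24174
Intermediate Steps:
(-18625 + K)/(44710 + n((6 + 0)*8)) = (-18625 + 7805)/(44710 + (6 + 0)*8) = -10820/(44710 + 6*8) = -10820/(44710 + 48) = -10820/44758 = -10820*1/44758 = -5410/22379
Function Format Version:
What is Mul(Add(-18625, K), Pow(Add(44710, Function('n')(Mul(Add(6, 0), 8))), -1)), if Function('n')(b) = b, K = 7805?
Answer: Rational(-5410, 22379) ≈ -0.24174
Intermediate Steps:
Mul(Add(-18625, K), Pow(Add(44710, Function('n')(Mul(Add(6, 0), 8))), -1)) = Mul(Add(-18625, 7805), Pow(Add(44710, Mul(Add(6, 0), 8)), -1)) = Mul(-10820, Pow(Add(44710, Mul(6, 8)), -1)) = Mul(-10820, Pow(Add(44710, 48), -1)) = Mul(-10820, Pow(44758, -1)) = Mul(-10820, Rational(1, 44758)) = Rational(-5410, 22379)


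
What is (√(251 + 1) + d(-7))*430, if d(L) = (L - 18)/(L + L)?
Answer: 5375/7 + 2580*√7 ≈ 7593.9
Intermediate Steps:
d(L) = (-18 + L)/(2*L) (d(L) = (-18 + L)/((2*L)) = (-18 + L)*(1/(2*L)) = (-18 + L)/(2*L))
(√(251 + 1) + d(-7))*430 = (√(251 + 1) + (½)*(-18 - 7)/(-7))*430 = (√252 + (½)*(-⅐)*(-25))*430 = (6*√7 + 25/14)*430 = (25/14 + 6*√7)*430 = 5375/7 + 2580*√7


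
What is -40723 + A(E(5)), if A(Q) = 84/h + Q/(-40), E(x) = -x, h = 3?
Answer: -325559/8 ≈ -40695.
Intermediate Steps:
A(Q) = 28 - Q/40 (A(Q) = 84/3 + Q/(-40) = 84*(⅓) + Q*(-1/40) = 28 - Q/40)
-40723 + A(E(5)) = -40723 + (28 - (-1)*5/40) = -40723 + (28 - 1/40*(-5)) = -40723 + (28 + ⅛) = -40723 + 225/8 = -325559/8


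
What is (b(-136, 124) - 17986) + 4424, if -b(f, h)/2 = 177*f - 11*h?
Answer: 37310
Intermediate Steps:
b(f, h) = -354*f + 22*h (b(f, h) = -2*(177*f - 11*h) = -2*(-11*h + 177*f) = -354*f + 22*h)
(b(-136, 124) - 17986) + 4424 = ((-354*(-136) + 22*124) - 17986) + 4424 = ((48144 + 2728) - 17986) + 4424 = (50872 - 17986) + 4424 = 32886 + 4424 = 37310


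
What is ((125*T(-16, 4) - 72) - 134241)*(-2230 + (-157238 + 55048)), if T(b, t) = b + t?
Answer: 14181593460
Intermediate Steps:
((125*T(-16, 4) - 72) - 134241)*(-2230 + (-157238 + 55048)) = ((125*(-16 + 4) - 72) - 134241)*(-2230 + (-157238 + 55048)) = ((125*(-12) - 72) - 134241)*(-2230 - 102190) = ((-1500 - 72) - 134241)*(-104420) = (-1572 - 134241)*(-104420) = -135813*(-104420) = 14181593460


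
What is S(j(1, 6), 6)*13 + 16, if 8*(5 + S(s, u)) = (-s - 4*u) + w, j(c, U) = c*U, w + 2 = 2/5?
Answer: -2007/20 ≈ -100.35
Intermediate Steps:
w = -8/5 (w = -2 + 2/5 = -2 + 2*(⅕) = -2 + ⅖ = -8/5 ≈ -1.6000)
j(c, U) = U*c
S(s, u) = -26/5 - u/2 - s/8 (S(s, u) = -5 + ((-s - 4*u) - 8/5)/8 = -5 + (-8/5 - s - 4*u)/8 = -5 + (-⅕ - u/2 - s/8) = -26/5 - u/2 - s/8)
S(j(1, 6), 6)*13 + 16 = (-26/5 - ½*6 - 3/4)*13 + 16 = (-26/5 - 3 - ⅛*6)*13 + 16 = (-26/5 - 3 - ¾)*13 + 16 = -179/20*13 + 16 = -2327/20 + 16 = -2007/20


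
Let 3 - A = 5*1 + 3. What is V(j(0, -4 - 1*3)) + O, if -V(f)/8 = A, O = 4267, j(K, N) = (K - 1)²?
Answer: 4307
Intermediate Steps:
j(K, N) = (-1 + K)²
A = -5 (A = 3 - (5*1 + 3) = 3 - (5 + 3) = 3 - 1*8 = 3 - 8 = -5)
V(f) = 40 (V(f) = -8*(-5) = 40)
V(j(0, -4 - 1*3)) + O = 40 + 4267 = 4307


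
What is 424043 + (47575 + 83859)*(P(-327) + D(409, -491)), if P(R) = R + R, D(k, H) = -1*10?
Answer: -86848133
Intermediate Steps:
D(k, H) = -10
P(R) = 2*R
424043 + (47575 + 83859)*(P(-327) + D(409, -491)) = 424043 + (47575 + 83859)*(2*(-327) - 10) = 424043 + 131434*(-654 - 10) = 424043 + 131434*(-664) = 424043 - 87272176 = -86848133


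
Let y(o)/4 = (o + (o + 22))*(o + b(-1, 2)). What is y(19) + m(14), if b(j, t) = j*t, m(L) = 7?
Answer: 4087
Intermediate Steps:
y(o) = 4*(-2 + o)*(22 + 2*o) (y(o) = 4*((o + (o + 22))*(o - 1*2)) = 4*((o + (22 + o))*(o - 2)) = 4*((22 + 2*o)*(-2 + o)) = 4*((-2 + o)*(22 + 2*o)) = 4*(-2 + o)*(22 + 2*o))
y(19) + m(14) = (-176 + 8*19**2 + 72*19) + 7 = (-176 + 8*361 + 1368) + 7 = (-176 + 2888 + 1368) + 7 = 4080 + 7 = 4087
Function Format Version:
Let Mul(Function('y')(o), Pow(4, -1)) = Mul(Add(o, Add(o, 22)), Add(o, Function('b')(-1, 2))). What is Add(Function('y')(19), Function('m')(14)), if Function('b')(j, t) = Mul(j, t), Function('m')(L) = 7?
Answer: 4087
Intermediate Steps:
Function('y')(o) = Mul(4, Add(-2, o), Add(22, Mul(2, o))) (Function('y')(o) = Mul(4, Mul(Add(o, Add(o, 22)), Add(o, Mul(-1, 2)))) = Mul(4, Mul(Add(o, Add(22, o)), Add(o, -2))) = Mul(4, Mul(Add(22, Mul(2, o)), Add(-2, o))) = Mul(4, Mul(Add(-2, o), Add(22, Mul(2, o)))) = Mul(4, Add(-2, o), Add(22, Mul(2, o))))
Add(Function('y')(19), Function('m')(14)) = Add(Add(-176, Mul(8, Pow(19, 2)), Mul(72, 19)), 7) = Add(Add(-176, Mul(8, 361), 1368), 7) = Add(Add(-176, 2888, 1368), 7) = Add(4080, 7) = 4087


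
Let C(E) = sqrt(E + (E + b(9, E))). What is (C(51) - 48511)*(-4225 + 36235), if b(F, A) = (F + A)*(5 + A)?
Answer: -1552837110 + 32010*sqrt(3462) ≈ -1.5510e+9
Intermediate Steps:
b(F, A) = (5 + A)*(A + F) (b(F, A) = (A + F)*(5 + A) = (5 + A)*(A + F))
C(E) = sqrt(45 + E**2 + 16*E) (C(E) = sqrt(E + (E + (E**2 + 5*E + 5*9 + E*9))) = sqrt(E + (E + (E**2 + 5*E + 45 + 9*E))) = sqrt(E + (E + (45 + E**2 + 14*E))) = sqrt(E + (45 + E**2 + 15*E)) = sqrt(45 + E**2 + 16*E))
(C(51) - 48511)*(-4225 + 36235) = (sqrt(45 + 51**2 + 16*51) - 48511)*(-4225 + 36235) = (sqrt(45 + 2601 + 816) - 48511)*32010 = (sqrt(3462) - 48511)*32010 = (-48511 + sqrt(3462))*32010 = -1552837110 + 32010*sqrt(3462)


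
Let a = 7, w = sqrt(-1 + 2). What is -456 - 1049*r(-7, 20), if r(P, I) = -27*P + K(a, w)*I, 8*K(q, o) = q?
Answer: -434149/2 ≈ -2.1707e+5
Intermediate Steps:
w = 1 (w = sqrt(1) = 1)
K(q, o) = q/8
r(P, I) = -27*P + 7*I/8 (r(P, I) = -27*P + ((1/8)*7)*I = -27*P + 7*I/8)
-456 - 1049*r(-7, 20) = -456 - 1049*(-27*(-7) + (7/8)*20) = -456 - 1049*(189 + 35/2) = -456 - 1049*413/2 = -456 - 433237/2 = -434149/2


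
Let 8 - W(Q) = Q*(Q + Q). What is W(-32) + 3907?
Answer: 1867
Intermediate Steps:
W(Q) = 8 - 2*Q² (W(Q) = 8 - Q*(Q + Q) = 8 - Q*2*Q = 8 - 2*Q²)
W(-32) + 3907 = (8 - 2*(-32)²) + 3907 = (8 - 2*1024) + 3907 = (8 - 2048) + 3907 = -2040 + 3907 = 1867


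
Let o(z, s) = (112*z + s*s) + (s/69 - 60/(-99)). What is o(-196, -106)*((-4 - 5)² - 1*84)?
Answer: 8134150/253 ≈ 32151.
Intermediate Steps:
o(z, s) = 20/33 + s² + 112*z + s/69 (o(z, s) = (112*z + s²) + (s*(1/69) - 60*(-1/99)) = (s² + 112*z) + (s/69 + 20/33) = (s² + 112*z) + (20/33 + s/69) = 20/33 + s² + 112*z + s/69)
o(-196, -106)*((-4 - 5)² - 1*84) = (20/33 + (-106)² + 112*(-196) + (1/69)*(-106))*((-4 - 5)² - 1*84) = (20/33 + 11236 - 21952 - 106/69)*((-9)² - 84) = -8134150*(81 - 84)/759 = -8134150/759*(-3) = 8134150/253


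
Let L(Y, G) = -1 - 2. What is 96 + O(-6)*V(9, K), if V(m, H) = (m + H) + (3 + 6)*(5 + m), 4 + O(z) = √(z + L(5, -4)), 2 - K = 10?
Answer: -412 + 381*I ≈ -412.0 + 381.0*I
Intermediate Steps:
K = -8 (K = 2 - 1*10 = 2 - 10 = -8)
L(Y, G) = -3
O(z) = -4 + √(-3 + z) (O(z) = -4 + √(z - 3) = -4 + √(-3 + z))
V(m, H) = 45 + H + 10*m (V(m, H) = (H + m) + 9*(5 + m) = (H + m) + (45 + 9*m) = 45 + H + 10*m)
96 + O(-6)*V(9, K) = 96 + (-4 + √(-3 - 6))*(45 - 8 + 10*9) = 96 + (-4 + √(-9))*(45 - 8 + 90) = 96 + (-4 + 3*I)*127 = 96 + (-508 + 381*I) = -412 + 381*I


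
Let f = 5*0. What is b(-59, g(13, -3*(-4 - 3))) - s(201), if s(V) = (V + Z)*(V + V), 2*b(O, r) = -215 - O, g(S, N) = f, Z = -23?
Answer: -71634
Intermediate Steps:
f = 0
g(S, N) = 0
b(O, r) = -215/2 - O/2 (b(O, r) = (-215 - O)/2 = -215/2 - O/2)
s(V) = 2*V*(-23 + V) (s(V) = (V - 23)*(V + V) = (-23 + V)*(2*V) = 2*V*(-23 + V))
b(-59, g(13, -3*(-4 - 3))) - s(201) = (-215/2 - ½*(-59)) - 2*201*(-23 + 201) = (-215/2 + 59/2) - 2*201*178 = -78 - 1*71556 = -78 - 71556 = -71634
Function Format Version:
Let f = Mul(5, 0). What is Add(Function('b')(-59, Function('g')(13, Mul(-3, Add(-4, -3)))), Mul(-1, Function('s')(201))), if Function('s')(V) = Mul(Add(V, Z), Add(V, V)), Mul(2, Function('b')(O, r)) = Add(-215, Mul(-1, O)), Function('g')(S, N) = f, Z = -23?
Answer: -71634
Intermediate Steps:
f = 0
Function('g')(S, N) = 0
Function('b')(O, r) = Add(Rational(-215, 2), Mul(Rational(-1, 2), O)) (Function('b')(O, r) = Mul(Rational(1, 2), Add(-215, Mul(-1, O))) = Add(Rational(-215, 2), Mul(Rational(-1, 2), O)))
Function('s')(V) = Mul(2, V, Add(-23, V)) (Function('s')(V) = Mul(Add(V, -23), Add(V, V)) = Mul(Add(-23, V), Mul(2, V)) = Mul(2, V, Add(-23, V)))
Add(Function('b')(-59, Function('g')(13, Mul(-3, Add(-4, -3)))), Mul(-1, Function('s')(201))) = Add(Add(Rational(-215, 2), Mul(Rational(-1, 2), -59)), Mul(-1, Mul(2, 201, Add(-23, 201)))) = Add(Add(Rational(-215, 2), Rational(59, 2)), Mul(-1, Mul(2, 201, 178))) = Add(-78, Mul(-1, 71556)) = Add(-78, -71556) = -71634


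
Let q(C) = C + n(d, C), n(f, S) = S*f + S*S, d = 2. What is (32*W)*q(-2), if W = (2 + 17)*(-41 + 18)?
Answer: 27968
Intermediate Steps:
n(f, S) = S**2 + S*f (n(f, S) = S*f + S**2 = S**2 + S*f)
W = -437 (W = 19*(-23) = -437)
q(C) = C + C*(2 + C) (q(C) = C + C*(C + 2) = C + C*(2 + C))
(32*W)*q(-2) = (32*(-437))*(-2*(3 - 2)) = -(-27968) = -13984*(-2) = 27968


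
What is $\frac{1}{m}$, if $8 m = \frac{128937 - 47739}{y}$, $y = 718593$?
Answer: $\frac{958124}{13533} \approx 70.799$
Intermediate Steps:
$m = \frac{13533}{958124}$ ($m = \frac{\left(128937 - 47739\right) \frac{1}{718593}}{8} = \frac{81198 \cdot \frac{1}{718593}}{8} = \frac{1}{8} \cdot \frac{27066}{239531} = \frac{13533}{958124} \approx 0.014124$)
$\frac{1}{m} = \frac{1}{\frac{13533}{958124}} = \frac{958124}{13533}$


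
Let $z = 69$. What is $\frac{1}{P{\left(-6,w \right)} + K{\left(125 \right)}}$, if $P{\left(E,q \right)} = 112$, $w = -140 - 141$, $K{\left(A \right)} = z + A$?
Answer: $\frac{1}{306} \approx 0.003268$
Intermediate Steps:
$K{\left(A \right)} = 69 + A$
$w = -281$ ($w = -140 - 141 = -281$)
$\frac{1}{P{\left(-6,w \right)} + K{\left(125 \right)}} = \frac{1}{112 + \left(69 + 125\right)} = \frac{1}{112 + 194} = \frac{1}{306}$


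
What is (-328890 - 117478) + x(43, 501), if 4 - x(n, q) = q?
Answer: -446865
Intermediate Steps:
x(n, q) = 4 - q
(-328890 - 117478) + x(43, 501) = (-328890 - 117478) + (4 - 1*501) = -446368 + (4 - 501) = -446368 - 497 = -446865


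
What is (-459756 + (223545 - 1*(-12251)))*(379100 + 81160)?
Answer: -103079829600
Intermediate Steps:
(-459756 + (223545 - 1*(-12251)))*(379100 + 81160) = (-459756 + (223545 + 12251))*460260 = (-459756 + 235796)*460260 = -223960*460260 = -103079829600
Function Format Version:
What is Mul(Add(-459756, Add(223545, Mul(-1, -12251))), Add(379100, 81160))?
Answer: -103079829600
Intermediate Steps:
Mul(Add(-459756, Add(223545, Mul(-1, -12251))), Add(379100, 81160)) = Mul(Add(-459756, Add(223545, 12251)), 460260) = Mul(Add(-459756, 235796), 460260) = Mul(-223960, 460260) = -103079829600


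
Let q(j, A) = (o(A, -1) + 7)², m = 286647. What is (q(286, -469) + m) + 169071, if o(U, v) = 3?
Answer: 455818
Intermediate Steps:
q(j, A) = 100 (q(j, A) = (3 + 7)² = 10² = 100)
(q(286, -469) + m) + 169071 = (100 + 286647) + 169071 = 286747 + 169071 = 455818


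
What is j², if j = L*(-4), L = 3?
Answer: 144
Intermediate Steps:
j = -12 (j = 3*(-4) = -12)
j² = (-12)² = 144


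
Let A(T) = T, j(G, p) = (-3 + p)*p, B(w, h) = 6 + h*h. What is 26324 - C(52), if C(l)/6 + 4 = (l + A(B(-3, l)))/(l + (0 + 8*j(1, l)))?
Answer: 44869263/1703 ≈ 26347.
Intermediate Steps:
B(w, h) = 6 + h**2
j(G, p) = p*(-3 + p)
C(l) = -24 + 6*(6 + l + l**2)/(l + 8*l*(-3 + l)) (C(l) = -24 + 6*((l + (6 + l**2))/(l + (0 + 8*(l*(-3 + l))))) = -24 + 6*((6 + l + l**2)/(l + (0 + 8*l*(-3 + l)))) = -24 + 6*((6 + l + l**2)/(l + 8*l*(-3 + l))) = -24 + 6*(6 + l + l**2)/(l + 8*l*(-3 + l)))
26324 - C(52) = 26324 - 6*(6 - 31*52**2 + 93*52)/(52*(-23 + 8*52)) = 26324 - 6*(6 - 31*2704 + 4836)/(52*(-23 + 416)) = 26324 - 6*(6 - 83824 + 4836)/(52*393) = 26324 - 6*(-78982)/(52*393) = 26324 - 1*(-39491/1703) = 26324 + 39491/1703 = 44869263/1703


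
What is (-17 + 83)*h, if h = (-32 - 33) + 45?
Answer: -1320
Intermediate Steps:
h = -20 (h = -65 + 45 = -20)
(-17 + 83)*h = (-17 + 83)*(-20) = 66*(-20) = -1320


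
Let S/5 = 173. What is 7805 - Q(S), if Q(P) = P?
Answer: 6940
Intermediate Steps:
S = 865 (S = 5*173 = 865)
7805 - Q(S) = 7805 - 1*865 = 7805 - 865 = 6940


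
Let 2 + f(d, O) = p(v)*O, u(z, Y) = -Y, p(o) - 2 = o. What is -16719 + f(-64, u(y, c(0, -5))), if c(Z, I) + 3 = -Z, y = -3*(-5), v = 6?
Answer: -16697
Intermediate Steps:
y = 15
p(o) = 2 + o
c(Z, I) = -3 - Z
f(d, O) = -2 + 8*O (f(d, O) = -2 + (2 + 6)*O = -2 + 8*O)
-16719 + f(-64, u(y, c(0, -5))) = -16719 + (-2 + 8*(-(-3 - 1*0))) = -16719 + (-2 + 8*(-(-3 + 0))) = -16719 + (-2 + 8*(-1*(-3))) = -16719 + (-2 + 8*3) = -16719 + (-2 + 24) = -16719 + 22 = -16697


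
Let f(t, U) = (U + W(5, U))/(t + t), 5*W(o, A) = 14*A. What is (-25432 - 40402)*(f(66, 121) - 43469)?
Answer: 85845264727/30 ≈ 2.8615e+9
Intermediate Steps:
W(o, A) = 14*A/5 (W(o, A) = (14*A)/5 = 14*A/5)
f(t, U) = 19*U/(10*t) (f(t, U) = (U + 14*U/5)/(t + t) = (19*U/5)/((2*t)) = (19*U/5)*(1/(2*t)) = 19*U/(10*t))
(-25432 - 40402)*(f(66, 121) - 43469) = (-25432 - 40402)*((19/10)*121/66 - 43469) = -65834*((19/10)*121*(1/66) - 43469) = -65834*(209/60 - 43469) = -65834*(-2607931/60) = 85845264727/30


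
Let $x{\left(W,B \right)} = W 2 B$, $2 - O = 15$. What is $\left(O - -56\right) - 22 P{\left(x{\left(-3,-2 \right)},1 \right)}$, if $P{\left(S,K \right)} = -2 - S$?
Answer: $351$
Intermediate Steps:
$O = -13$ ($O = 2 - 15 = -13$)
$x{\left(W,B \right)} = 2 B W$ ($x{\left(W,B \right)} = 2 W B = 2 B W$)
$\left(O - -56\right) - 22 P{\left(x{\left(-3,-2 \right)},1 \right)} = \left(-13 - -56\right) - 22 \left(-2 - 2 \left(-2\right) \left(-3\right)\right) = \left(-13 + 56\right) - 22 \left(-2 - 12\right) = 43 - 22 \left(-2 - 12\right) = 43 - -308 = 43 + 308 = 351$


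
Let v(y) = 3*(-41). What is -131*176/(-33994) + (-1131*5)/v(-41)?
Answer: 32511993/696877 ≈ 46.654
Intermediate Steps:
v(y) = -123
-131*176/(-33994) + (-1131*5)/v(-41) = -131*176/(-33994) - 1131*5/(-123) = -23056*(-1/33994) - 5655*(-1/123) = 11528/16997 + 1885/41 = 32511993/696877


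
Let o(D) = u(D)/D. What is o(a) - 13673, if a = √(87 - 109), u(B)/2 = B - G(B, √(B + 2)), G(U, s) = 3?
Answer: -13671 + 3*I*√22/11 ≈ -13671.0 + 1.2792*I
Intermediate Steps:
u(B) = -6 + 2*B (u(B) = 2*(B - 1*3) = 2*(B - 3) = 2*(-3 + B) = -6 + 2*B)
a = I*√22 (a = √(-22) = I*√22 ≈ 4.6904*I)
o(D) = (-6 + 2*D)/D
o(a) - 13673 = (2 - 6*(-I*√22/22)) - 13673 = (2 - (-3)*I*√22/11) - 13673 = (2 + 3*I*√22/11) - 13673 = -13671 + 3*I*√22/11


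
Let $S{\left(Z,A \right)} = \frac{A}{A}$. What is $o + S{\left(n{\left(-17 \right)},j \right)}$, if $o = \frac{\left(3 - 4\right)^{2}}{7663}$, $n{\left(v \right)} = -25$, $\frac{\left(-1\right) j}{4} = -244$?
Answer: $\frac{7664}{7663} \approx 1.0001$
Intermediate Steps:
$j = 976$ ($j = \left(-4\right) \left(-244\right) = 976$)
$S{\left(Z,A \right)} = 1$
$o = \frac{1}{7663}$ ($o = \left(-1\right)^{2} \cdot \frac{1}{7663} = 1 \cdot \frac{1}{7663} = \frac{1}{7663} \approx 0.0001305$)
$o + S{\left(n{\left(-17 \right)},j \right)} = \frac{1}{7663} + 1 = \frac{7664}{7663}$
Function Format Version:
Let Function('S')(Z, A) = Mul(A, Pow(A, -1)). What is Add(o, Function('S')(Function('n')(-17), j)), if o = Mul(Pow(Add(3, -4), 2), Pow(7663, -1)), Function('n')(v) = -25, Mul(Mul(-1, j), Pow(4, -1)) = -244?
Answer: Rational(7664, 7663) ≈ 1.0001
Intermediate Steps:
j = 976 (j = Mul(-4, -244) = 976)
Function('S')(Z, A) = 1
o = Rational(1, 7663) (o = Mul(Pow(-1, 2), Rational(1, 7663)) = Mul(1, Rational(1, 7663)) = Rational(1, 7663) ≈ 0.00013050)
Add(o, Function('S')(Function('n')(-17), j)) = Add(Rational(1, 7663), 1) = Rational(7664, 7663)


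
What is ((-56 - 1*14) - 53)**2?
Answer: 15129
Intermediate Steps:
((-56 - 1*14) - 53)**2 = ((-56 - 14) - 53)**2 = (-70 - 53)**2 = (-123)**2 = 15129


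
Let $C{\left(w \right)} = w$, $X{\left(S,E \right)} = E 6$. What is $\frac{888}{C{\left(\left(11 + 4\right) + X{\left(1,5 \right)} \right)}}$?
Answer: $\frac{296}{15} \approx 19.733$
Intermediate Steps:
$X{\left(S,E \right)} = 6 E$
$\frac{888}{C{\left(\left(11 + 4\right) + X{\left(1,5 \right)} \right)}} = \frac{888}{\left(11 + 4\right) + 6 \cdot 5} = \frac{888}{15 + 30} = \frac{888}{45} = 888 \cdot \frac{1}{45} = \frac{296}{15}$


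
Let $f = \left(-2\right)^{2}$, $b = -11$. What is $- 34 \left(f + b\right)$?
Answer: $238$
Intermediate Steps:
$f = 4$
$- 34 \left(f + b\right) = - 34 \left(4 - 11\right) = \left(-34\right) \left(-7\right) = 238$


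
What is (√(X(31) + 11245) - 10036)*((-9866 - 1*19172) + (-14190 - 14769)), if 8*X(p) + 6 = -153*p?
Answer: 582057892 - 405979*√3478/4 ≈ 5.7607e+8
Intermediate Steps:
X(p) = -¾ - 153*p/8 (X(p) = -¾ + (-153*p)/8 = -¾ - 153*p/8)
(√(X(31) + 11245) - 10036)*((-9866 - 1*19172) + (-14190 - 14769)) = (√((-¾ - 153/8*31) + 11245) - 10036)*((-9866 - 1*19172) + (-14190 - 14769)) = (√((-¾ - 4743/8) + 11245) - 10036)*((-9866 - 19172) - 28959) = (√(-4749/8 + 11245) - 10036)*(-29038 - 28959) = (√(85211/8) - 10036)*(-57997) = (7*√3478/4 - 10036)*(-57997) = (-10036 + 7*√3478/4)*(-57997) = 582057892 - 405979*√3478/4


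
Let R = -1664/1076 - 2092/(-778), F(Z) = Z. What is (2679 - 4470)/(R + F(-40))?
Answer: 187412031/4066090 ≈ 46.091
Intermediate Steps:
R = 119550/104641 (R = -1664*1/1076 - 2092*(-1/778) = -416/269 + 1046/389 = 119550/104641 ≈ 1.1425)
(2679 - 4470)/(R + F(-40)) = (2679 - 4470)/(119550/104641 - 40) = -1791/(-4066090/104641) = -1791*(-104641/4066090) = 187412031/4066090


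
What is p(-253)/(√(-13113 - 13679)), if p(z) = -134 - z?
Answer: -7*I*√6698/788 ≈ -0.72702*I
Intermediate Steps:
p(-253)/(√(-13113 - 13679)) = (-134 - 1*(-253))/(√(-13113 - 13679)) = (-134 + 253)/(√(-26792)) = 119/((2*I*√6698)) = 119*(-I*√6698/13396) = -7*I*√6698/788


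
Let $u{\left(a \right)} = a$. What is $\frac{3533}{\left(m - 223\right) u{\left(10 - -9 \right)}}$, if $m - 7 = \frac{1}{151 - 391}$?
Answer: $- \frac{847920}{984979} \approx -0.86085$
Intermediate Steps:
$m = \frac{1679}{240}$ ($m = 7 + \frac{1}{151 - 391} = 7 + \frac{1}{-240} = 7 - \frac{1}{240} = \frac{1679}{240} \approx 6.9958$)
$\frac{3533}{\left(m - 223\right) u{\left(10 - -9 \right)}} = \frac{3533}{\left(\frac{1679}{240} - 223\right) \left(10 - -9\right)} = \frac{3533}{\left(- \frac{51841}{240}\right) \left(10 + 9\right)} = \frac{3533}{\left(- \frac{51841}{240}\right) 19} = \frac{3533}{- \frac{984979}{240}} = 3533 \left(- \frac{240}{984979}\right) = - \frac{847920}{984979}$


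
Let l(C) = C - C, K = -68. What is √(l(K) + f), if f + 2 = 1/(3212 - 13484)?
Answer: I*√13189890/2568 ≈ 1.4142*I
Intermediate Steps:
l(C) = 0
f = -20545/10272 (f = -2 + 1/(3212 - 13484) = -2 + 1/(-10272) = -2 - 1/10272 = -20545/10272 ≈ -2.0001)
√(l(K) + f) = √(0 - 20545/10272) = √(-20545/10272) = I*√13189890/2568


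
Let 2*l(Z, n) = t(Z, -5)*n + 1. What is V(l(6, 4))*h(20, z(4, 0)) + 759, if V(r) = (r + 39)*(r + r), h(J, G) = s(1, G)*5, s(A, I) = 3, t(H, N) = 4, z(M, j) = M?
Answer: 25743/2 ≈ 12872.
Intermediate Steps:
h(J, G) = 15 (h(J, G) = 3*5 = 15)
l(Z, n) = ½ + 2*n (l(Z, n) = (4*n + 1)/2 = (1 + 4*n)/2 = ½ + 2*n)
V(r) = 2*r*(39 + r) (V(r) = (39 + r)*(2*r) = 2*r*(39 + r))
V(l(6, 4))*h(20, z(4, 0)) + 759 = (2*(½ + 2*4)*(39 + (½ + 2*4)))*15 + 759 = (2*(½ + 8)*(39 + (½ + 8)))*15 + 759 = (2*(17/2)*(39 + 17/2))*15 + 759 = (2*(17/2)*(95/2))*15 + 759 = (1615/2)*15 + 759 = 24225/2 + 759 = 25743/2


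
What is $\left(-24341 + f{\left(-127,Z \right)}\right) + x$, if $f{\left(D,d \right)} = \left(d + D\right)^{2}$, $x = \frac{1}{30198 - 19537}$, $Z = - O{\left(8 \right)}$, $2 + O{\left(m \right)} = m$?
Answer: $- \frac{70916971}{10661} \approx -6652.0$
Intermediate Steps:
$O{\left(m \right)} = -2 + m$
$Z = -6$ ($Z = - (-2 + 8) = \left(-1\right) 6 = -6$)
$x = \frac{1}{10661}$ ($x = \frac{1}{30198 - 19537} = \frac{1}{10661} \approx 9.38 \cdot 10^{-5}$)
$f{\left(D,d \right)} = \left(D + d\right)^{2}$
$\left(-24341 + f{\left(-127,Z \right)}\right) + x = \left(-24341 + \left(-127 - 6\right)^{2}\right) + \frac{1}{10661} = \left(-24341 + \left(-133\right)^{2}\right) + \frac{1}{10661} = \left(-24341 + 17689\right) + \frac{1}{10661} = -6652 + \frac{1}{10661} = - \frac{70916971}{10661}$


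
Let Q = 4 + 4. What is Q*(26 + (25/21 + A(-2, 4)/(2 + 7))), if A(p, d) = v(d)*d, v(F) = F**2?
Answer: 17288/63 ≈ 274.41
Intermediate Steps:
Q = 8
A(p, d) = d**3 (A(p, d) = d**2*d = d**3)
Q*(26 + (25/21 + A(-2, 4)/(2 + 7))) = 8*(26 + (25/21 + 4**3/(2 + 7))) = 8*(26 + (25*(1/21) + 64/9)) = 8*(26 + (25/21 + 64*(1/9))) = 8*(26 + (25/21 + 64/9)) = 8*(26 + 523/63) = 8*(2161/63) = 17288/63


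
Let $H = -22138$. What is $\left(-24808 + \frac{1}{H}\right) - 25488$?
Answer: $- \frac{1113452849}{22138} \approx -50296.0$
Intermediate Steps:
$\left(-24808 + \frac{1}{H}\right) - 25488 = \left(-24808 + \frac{1}{-22138}\right) - 25488 = \left(-24808 - \frac{1}{22138}\right) - 25488 = - \frac{549199505}{22138} - 25488 = - \frac{1113452849}{22138}$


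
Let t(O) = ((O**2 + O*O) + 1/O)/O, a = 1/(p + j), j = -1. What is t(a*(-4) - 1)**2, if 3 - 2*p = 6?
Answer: 32041/2025 ≈ 15.823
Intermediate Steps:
p = -3/2 (p = 3/2 - 1/2*6 = 3/2 - 3 = -3/2 ≈ -1.5000)
a = -2/5 (a = 1/(-3/2 - 1) = 1/(-5/2) = -2/5 ≈ -0.40000)
t(O) = (1/O + 2*O**2)/O (t(O) = ((O**2 + O**2) + 1/O)/O = (2*O**2 + 1/O)/O = (1/O + 2*O**2)/O)
t(a*(-4) - 1)**2 = ((-2/5*(-4) - 1)**(-2) + 2*(-2/5*(-4) - 1))**2 = ((8/5 - 1)**(-2) + 2*(8/5 - 1))**2 = ((3/5)**(-2) + 2*(3/5))**2 = (25/9 + 6/5)**2 = (179/45)**2 = 32041/2025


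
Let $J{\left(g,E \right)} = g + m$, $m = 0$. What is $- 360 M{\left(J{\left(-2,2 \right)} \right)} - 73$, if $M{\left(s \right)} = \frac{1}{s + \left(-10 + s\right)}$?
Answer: $- \frac{331}{7} \approx -47.286$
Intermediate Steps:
$J{\left(g,E \right)} = g$ ($J{\left(g,E \right)} = g + 0 = g$)
$M{\left(s \right)} = \frac{1}{-10 + 2 s}$
$- 360 M{\left(J{\left(-2,2 \right)} \right)} - 73 = - 360 \frac{1}{2 \left(-5 - 2\right)} - 73 = - 360 \frac{1}{2 \left(-7\right)} - 73 = - 360 \cdot \frac{1}{2} \left(- \frac{1}{7}\right) - 73 = \left(-360\right) \left(- \frac{1}{14}\right) - 73 = \frac{180}{7} - 73 = - \frac{331}{7}$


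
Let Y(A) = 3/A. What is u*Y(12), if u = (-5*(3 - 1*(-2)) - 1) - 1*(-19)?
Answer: -7/4 ≈ -1.7500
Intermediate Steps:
u = -7 (u = (-5*(3 + 2) - 1) + 19 = (-5*5 - 1) + 19 = (-25 - 1) + 19 = -26 + 19 = -7)
u*Y(12) = -21/12 = -7*¼ = -7/4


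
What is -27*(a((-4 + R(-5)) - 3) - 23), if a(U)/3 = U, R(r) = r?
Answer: 1593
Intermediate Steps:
a(U) = 3*U
-27*(a((-4 + R(-5)) - 3) - 23) = -27*(3*((-4 - 5) - 3) - 23) = -27*(3*(-9 - 3) - 23) = -27*(3*(-12) - 23) = -27*(-36 - 23) = -27*(-59) = 1593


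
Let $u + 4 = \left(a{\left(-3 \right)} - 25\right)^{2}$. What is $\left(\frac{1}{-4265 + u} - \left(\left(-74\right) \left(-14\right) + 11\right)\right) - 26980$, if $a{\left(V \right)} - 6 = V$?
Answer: $- \frac{106082196}{3785} \approx -28027.0$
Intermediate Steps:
$a{\left(V \right)} = 6 + V$
$u = 480$ ($u = -4 + \left(\left(6 - 3\right) - 25\right)^{2} = -4 + \left(3 - 25\right)^{2} = -4 + \left(-22\right)^{2} = -4 + 484 = 480$)
$\left(\frac{1}{-4265 + u} - \left(\left(-74\right) \left(-14\right) + 11\right)\right) - 26980 = \left(\frac{1}{-4265 + 480} - \left(\left(-74\right) \left(-14\right) + 11\right)\right) - 26980 = \left(\frac{1}{-3785} - \left(1036 + 11\right)\right) - 26980 = \left(- \frac{1}{3785} - 1047\right) - 26980 = - \frac{3962896}{3785} - 26980 = - \frac{106082196}{3785}$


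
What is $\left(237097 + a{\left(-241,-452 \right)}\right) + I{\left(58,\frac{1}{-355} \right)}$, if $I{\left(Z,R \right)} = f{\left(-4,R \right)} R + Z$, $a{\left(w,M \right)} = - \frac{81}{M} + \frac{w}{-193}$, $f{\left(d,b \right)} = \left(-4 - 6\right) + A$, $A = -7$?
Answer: $\frac{7344446724487}{30968780} \approx 2.3716 \cdot 10^{5}$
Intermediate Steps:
$f{\left(d,b \right)} = -17$ ($f{\left(d,b \right)} = \left(-4 - 6\right) - 7 = -10 - 7 = -17$)
$a{\left(w,M \right)} = - \frac{81}{M} - \frac{w}{193}$ ($a{\left(w,M \right)} = - \frac{81}{M} + w \left(- \frac{1}{193}\right) = - \frac{81}{M} - \frac{w}{193}$)
$I{\left(Z,R \right)} = Z - 17 R$ ($I{\left(Z,R \right)} = - 17 R + Z = Z - 17 R$)
$\left(237097 + a{\left(-241,-452 \right)}\right) + I{\left(58,\frac{1}{-355} \right)} = \left(237097 - \left(- \frac{241}{193} + \frac{81}{-452}\right)\right) + \left(58 - \frac{17}{-355}\right) = \left(237097 + \left(\left(-81\right) \left(- \frac{1}{452}\right) + \frac{241}{193}\right)\right) + \left(58 - - \frac{17}{355}\right) = \left(237097 + \left(\frac{81}{452} + \frac{241}{193}\right)\right) + \left(58 + \frac{17}{355}\right) = \left(237097 + \frac{124565}{87236}\right) + \frac{20607}{355} = \frac{20683518457}{87236} + \frac{20607}{355} = \frac{7344446724487}{30968780}$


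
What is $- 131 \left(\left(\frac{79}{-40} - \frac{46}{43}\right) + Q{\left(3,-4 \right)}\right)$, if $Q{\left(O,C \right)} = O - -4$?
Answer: $- \frac{891193}{1720} \approx -518.14$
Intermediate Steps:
$Q{\left(O,C \right)} = 4 + O$ ($Q{\left(O,C \right)} = O + 4 = 4 + O$)
$- 131 \left(\left(\frac{79}{-40} - \frac{46}{43}\right) + Q{\left(3,-4 \right)}\right) = - 131 \left(\left(\frac{79}{-40} - \frac{46}{43}\right) + \left(4 + 3\right)\right) = - 131 \left(\left(79 \left(- \frac{1}{40}\right) - \frac{46}{43}\right) + 7\right) = - 131 \left(\left(- \frac{79}{40} - \frac{46}{43}\right) + 7\right) = - 131 \left(- \frac{5237}{1720} + 7\right) = \left(-131\right) \frac{6803}{1720} = - \frac{891193}{1720}$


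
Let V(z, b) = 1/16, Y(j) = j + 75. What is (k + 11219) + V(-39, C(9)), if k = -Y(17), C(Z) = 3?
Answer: 178033/16 ≈ 11127.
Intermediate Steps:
Y(j) = 75 + j
V(z, b) = 1/16
k = -92 (k = -(75 + 17) = -1*92 = -92)
(k + 11219) + V(-39, C(9)) = (-92 + 11219) + 1/16 = 11127 + 1/16 = 178033/16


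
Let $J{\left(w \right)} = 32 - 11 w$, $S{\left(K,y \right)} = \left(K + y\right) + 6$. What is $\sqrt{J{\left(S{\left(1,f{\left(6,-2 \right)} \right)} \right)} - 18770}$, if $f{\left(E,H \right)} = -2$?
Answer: $i \sqrt{18793} \approx 137.09 i$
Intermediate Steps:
$S{\left(K,y \right)} = 6 + K + y$
$J{\left(w \right)} = 32 - 11 w$
$\sqrt{J{\left(S{\left(1,f{\left(6,-2 \right)} \right)} \right)} - 18770} = \sqrt{\left(32 - 11 \left(6 + 1 - 2\right)\right) - 18770} = \sqrt{\left(32 - 55\right) - 18770} = \sqrt{-23 - 18770} = \sqrt{-18793} = i \sqrt{18793}$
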